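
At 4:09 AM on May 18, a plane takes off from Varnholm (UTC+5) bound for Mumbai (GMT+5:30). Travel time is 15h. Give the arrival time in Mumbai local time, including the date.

7:39 PM on May 18

Mumbai is 0:30 ahead of Varnholm.
After 15 hours it is 7:09 PM in Varnholm.
Shift by the zone difference: 7:09 PM + 0:30 = 7:39 PM on May 18 in Mumbai.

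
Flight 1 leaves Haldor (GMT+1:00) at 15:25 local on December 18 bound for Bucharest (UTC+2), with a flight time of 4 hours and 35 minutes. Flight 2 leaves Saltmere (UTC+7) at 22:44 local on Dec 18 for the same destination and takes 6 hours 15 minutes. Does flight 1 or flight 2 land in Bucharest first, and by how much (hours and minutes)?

the first, by 2 hours 59 minutes

Flight 1 in UTC: 15:25 − 1:00 = 14:25 on Dec 18.
+4 hours 35 minutes → arrive 19:00 UTC on Dec 18.
Flight 2 in UTC: 22:44 − 7:00 = 15:44 on Dec 18.
+6 hours and 15 minutes → arrive 21:59 UTC on Dec 18.
Flight 1 lands earlier by 2 hours 59 minutes.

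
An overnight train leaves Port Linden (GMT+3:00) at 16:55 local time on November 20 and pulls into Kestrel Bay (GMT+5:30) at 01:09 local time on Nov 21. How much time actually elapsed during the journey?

Departure in UTC: 16:55 − 3:00 = 13:55 on Nov 20.
Arrival in UTC: 01:09 − 5:30 = 19:39 on Nov 20.
Elapsed = 19:39 − 13:55 = 5 hours 44 minutes.

5 hours 44 minutes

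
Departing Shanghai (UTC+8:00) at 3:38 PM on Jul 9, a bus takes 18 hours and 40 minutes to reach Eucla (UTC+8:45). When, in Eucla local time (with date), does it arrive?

11:03 AM on July 10

Convert departure to UTC: 3:38 PM − 8:00 = 7:38 AM UTC on Jul 9.
Add 18 hours and 40 minutes travel time → 2:18 AM UTC (Jul 10).
Eucla is UTC+8:45, so local arrival = 2:18 AM + 8:45 = 11:03 AM on Jul 10.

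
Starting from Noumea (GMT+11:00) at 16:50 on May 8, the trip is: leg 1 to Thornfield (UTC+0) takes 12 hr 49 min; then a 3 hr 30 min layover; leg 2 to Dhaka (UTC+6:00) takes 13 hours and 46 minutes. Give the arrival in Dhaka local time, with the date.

17:55 on May 9

Convert departure to UTC: 16:50 − 11:00 = 05:50 UTC on May 8.
Add 12 hours 49 minutes leg 1 → 18:39 UTC.
Add 3 hours 30 minutes layover in Thornfield → 22:09 UTC.
Add 13 hours and 46 minutes leg 2 → 11:55 UTC (May 9).
Dhaka is UTC+6:00, so local arrival = 11:55 + 6:00 = 17:55 on May 9.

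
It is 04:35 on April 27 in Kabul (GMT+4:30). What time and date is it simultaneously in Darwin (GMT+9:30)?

09:35 on Apr 27

In UTC: 04:35 − 4:30 = 00:05 on Apr 27.
Darwin is UTC+9:30: 00:05 + 9:30 = 09:35 on Apr 27.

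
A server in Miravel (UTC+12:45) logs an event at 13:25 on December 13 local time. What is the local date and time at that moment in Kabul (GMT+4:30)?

05:10 on December 13

Kabul is 8:15 behind Miravel.
Shift by the zone difference: 13:25 − 8:15 = 05:10 on Dec 13 in Kabul.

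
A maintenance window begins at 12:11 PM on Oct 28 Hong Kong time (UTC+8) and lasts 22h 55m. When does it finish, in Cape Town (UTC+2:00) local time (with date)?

5:06 AM on October 29

Convert start to UTC: 12:11 PM − 8:00 = 4:11 AM UTC on Oct 28.
Add 22 hours and 55 minutes duration → 3:06 AM UTC (Oct 29).
Cape Town is UTC+2:00, so local end time = 3:06 AM + 2:00 = 5:06 AM on Oct 29.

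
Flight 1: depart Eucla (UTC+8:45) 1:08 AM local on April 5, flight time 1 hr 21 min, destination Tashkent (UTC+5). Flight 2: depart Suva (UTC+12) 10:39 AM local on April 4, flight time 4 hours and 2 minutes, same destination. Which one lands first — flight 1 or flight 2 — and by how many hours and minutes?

the second, by 15 hours 3 minutes

Flight 1 in UTC: 1:08 AM − 8:45 = 4:23 PM on Apr 4.
+1 hour and 21 minutes → arrive 5:44 PM UTC on Apr 4.
Flight 2 in UTC: 10:39 AM − 12:00 = 10:39 PM on Apr 3.
+4 hours and 2 minutes → arrive 2:41 AM UTC on Apr 4.
Flight 2 lands earlier by 15 hours 3 minutes.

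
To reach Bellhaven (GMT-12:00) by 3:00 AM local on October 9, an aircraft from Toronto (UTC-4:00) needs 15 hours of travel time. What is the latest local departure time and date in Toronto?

Target arrival in UTC: 3:00 AM + 12:00 = 3:00 PM on Oct 9.
Subtract 15 hours → departure 12:00 AM UTC on Oct 9.
Toronto is UTC−4:00: 12:00 AM − 4:00 = 8:00 PM on Oct 8.

8:00 PM on October 8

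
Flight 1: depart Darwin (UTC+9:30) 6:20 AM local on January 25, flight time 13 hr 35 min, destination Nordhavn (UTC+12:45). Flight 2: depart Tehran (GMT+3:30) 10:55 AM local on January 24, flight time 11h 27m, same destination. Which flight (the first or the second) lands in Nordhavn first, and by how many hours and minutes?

the second, by 15 hours 33 minutes

Flight 1 in UTC: 6:20 AM − 9:30 = 8:50 PM on Jan 24.
+13 hours 35 minutes → arrive 10:25 AM UTC on Jan 25.
Flight 2 in UTC: 10:55 AM − 3:30 = 7:25 AM on Jan 24.
+11 hours 27 minutes → arrive 6:52 PM UTC on Jan 24.
Flight 2 lands earlier by 15 hours 33 minutes.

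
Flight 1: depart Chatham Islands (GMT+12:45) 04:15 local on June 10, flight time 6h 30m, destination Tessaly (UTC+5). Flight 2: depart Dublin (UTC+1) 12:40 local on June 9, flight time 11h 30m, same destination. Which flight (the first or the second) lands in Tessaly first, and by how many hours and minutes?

the first, by 1 hour 10 minutes

Flight 1 in UTC: 04:15 − 12:45 = 15:30 on Jun 9.
+6 hours 30 minutes → arrive 22:00 UTC on Jun 9.
Flight 2 in UTC: 12:40 − 1:00 = 11:40 on Jun 9.
+11 hours and 30 minutes → arrive 23:10 UTC on Jun 9.
Flight 1 lands earlier by 1 hour 10 minutes.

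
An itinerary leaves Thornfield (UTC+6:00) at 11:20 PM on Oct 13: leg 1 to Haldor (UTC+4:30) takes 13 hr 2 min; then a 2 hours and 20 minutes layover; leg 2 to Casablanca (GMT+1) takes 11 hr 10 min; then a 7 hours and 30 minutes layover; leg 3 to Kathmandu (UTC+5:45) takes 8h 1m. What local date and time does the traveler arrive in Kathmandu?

5:08 PM on October 15

Convert departure to UTC: 11:20 PM − 6:00 = 5:20 PM UTC on Oct 13.
Add 13 hours 2 minutes leg 1 → 6:22 AM UTC (Oct 14).
Add 2 hours 20 minutes layover in Haldor → 8:42 AM UTC.
Add 11 hours 10 minutes leg 2 → 7:52 PM UTC.
Add 7 hours and 30 minutes layover in Casablanca → 3:22 AM UTC (Oct 15).
Add 8 hours and 1 minute leg 3 → 11:23 AM UTC.
Kathmandu is UTC+5:45, so local arrival = 11:23 AM + 5:45 = 5:08 PM on Oct 15.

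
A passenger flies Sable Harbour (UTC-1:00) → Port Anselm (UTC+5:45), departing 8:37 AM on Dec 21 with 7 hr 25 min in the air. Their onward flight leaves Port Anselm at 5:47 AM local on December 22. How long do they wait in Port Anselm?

Convert departure to UTC: 8:37 AM + 1:00 = 9:37 AM UTC on Dec 21.
Add 7 hours 25 minutes flight time → 5:02 PM UTC.
Port Anselm is UTC+5:45, so local arrival = 5:02 PM + 5:45 = 10:47 PM on Dec 21.
Layover = 5:47 AM − 10:47 PM (+1 day) = 7 hours.

7 hours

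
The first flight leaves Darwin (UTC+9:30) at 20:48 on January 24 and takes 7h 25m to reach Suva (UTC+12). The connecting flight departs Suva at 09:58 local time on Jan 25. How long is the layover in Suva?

3 hours 15 minutes

Convert departure to UTC: 20:48 − 9:30 = 11:18 UTC on Jan 24.
Add 7 hours 25 minutes flight time → 18:43 UTC.
Suva is UTC+12:00, so local arrival = 18:43 + 12:00 = 06:43 on Jan 25.
Layover = 09:58 − 06:43 = 3 hours 15 minutes.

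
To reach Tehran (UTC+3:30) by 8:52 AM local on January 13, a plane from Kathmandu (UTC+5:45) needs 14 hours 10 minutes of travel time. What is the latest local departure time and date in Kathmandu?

8:57 PM on January 12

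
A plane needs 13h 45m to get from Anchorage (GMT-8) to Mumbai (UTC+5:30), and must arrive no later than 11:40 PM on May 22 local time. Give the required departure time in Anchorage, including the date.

8:25 PM on May 21

Target arrival in UTC: 11:40 PM − 5:30 = 6:10 PM on May 22.
Subtract 13 hours 45 minutes → departure 4:25 AM UTC on May 22.
Anchorage is UTC−8:00: 4:25 AM − 8:00 = 8:25 PM on May 21.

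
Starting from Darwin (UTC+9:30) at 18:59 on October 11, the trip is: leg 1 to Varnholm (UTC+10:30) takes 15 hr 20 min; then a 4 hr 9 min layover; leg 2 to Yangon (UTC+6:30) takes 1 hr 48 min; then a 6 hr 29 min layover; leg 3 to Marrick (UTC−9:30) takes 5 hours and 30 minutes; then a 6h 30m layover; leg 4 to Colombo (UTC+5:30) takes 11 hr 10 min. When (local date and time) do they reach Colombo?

Convert departure to UTC: 18:59 − 9:30 = 09:29 UTC on Oct 11.
Add 15 hours 20 minutes leg 1 → 00:49 UTC (Oct 12).
Add 4 hours 9 minutes layover in Varnholm → 04:58 UTC.
Add 1 hour and 48 minutes leg 2 → 06:46 UTC.
Add 6 hours 29 minutes layover in Yangon → 13:15 UTC.
Add 5 hours 30 minutes leg 3 → 18:45 UTC.
Add 6 hours 30 minutes layover in Marrick → 01:15 UTC (Oct 13).
Add 11 hours 10 minutes leg 4 → 12:25 UTC.
Colombo is UTC+5:30, so local arrival = 12:25 + 5:30 = 17:55 on Oct 13.

17:55 on Oct 13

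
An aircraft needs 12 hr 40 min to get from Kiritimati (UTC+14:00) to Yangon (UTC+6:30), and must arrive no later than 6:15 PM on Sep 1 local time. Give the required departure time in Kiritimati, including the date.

1:05 PM on Sep 1

Target arrival in UTC: 6:15 PM − 6:30 = 11:45 AM on Sep 1.
Subtract 12 hours and 40 minutes → departure 11:05 PM UTC on Aug 31.
Kiritimati is UTC+14:00: 11:05 PM + 14:00 = 1:05 PM on Sep 1.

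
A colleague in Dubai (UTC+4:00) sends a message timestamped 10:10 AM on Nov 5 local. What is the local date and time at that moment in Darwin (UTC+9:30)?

Darwin is 5:30 ahead of Dubai.
Shift by the zone difference: 10:10 AM + 5:30 = 3:40 PM on Nov 5 in Darwin.

3:40 PM on November 5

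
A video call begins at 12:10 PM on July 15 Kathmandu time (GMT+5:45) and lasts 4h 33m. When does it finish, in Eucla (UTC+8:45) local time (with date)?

Convert start to UTC: 12:10 PM − 5:45 = 6:25 AM UTC on Jul 15.
Add 4 hours 33 minutes duration → 10:58 AM UTC.
Eucla is UTC+8:45, so local end time = 10:58 AM + 8:45 = 7:43 PM on Jul 15.

7:43 PM on July 15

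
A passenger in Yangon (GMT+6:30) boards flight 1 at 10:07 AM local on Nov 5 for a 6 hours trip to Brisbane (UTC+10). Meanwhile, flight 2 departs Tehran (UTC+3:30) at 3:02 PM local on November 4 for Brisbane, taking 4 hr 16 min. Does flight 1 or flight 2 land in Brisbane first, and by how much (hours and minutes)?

the second, by 17 hours 49 minutes

Flight 1 in UTC: 10:07 AM − 6:30 = 3:37 AM on Nov 5.
+6 hours → arrive 9:37 AM UTC on Nov 5.
Flight 2 in UTC: 3:02 PM − 3:30 = 11:32 AM on Nov 4.
+4 hours 16 minutes → arrive 3:48 PM UTC on Nov 4.
Flight 2 lands earlier by 17 hours 49 minutes.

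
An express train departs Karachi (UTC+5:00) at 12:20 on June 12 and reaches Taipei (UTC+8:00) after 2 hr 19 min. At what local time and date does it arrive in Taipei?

17:39 on June 12

Taipei is 3:00 ahead of Karachi.
After 2 hours 19 minutes it is 14:39 in Karachi.
Shift by the zone difference: 14:39 + 3:00 = 17:39 on Jun 12 in Taipei.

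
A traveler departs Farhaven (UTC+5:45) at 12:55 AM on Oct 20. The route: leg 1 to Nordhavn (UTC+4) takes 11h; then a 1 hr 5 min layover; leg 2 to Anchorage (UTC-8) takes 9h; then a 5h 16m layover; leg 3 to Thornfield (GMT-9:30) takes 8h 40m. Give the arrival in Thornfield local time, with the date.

8:41 PM on Oct 20

Convert departure to UTC: 12:55 AM − 5:45 = 7:10 PM UTC on Oct 19.
Add 11 hours leg 1 → 6:10 AM UTC (Oct 20).
Add 1 hour and 5 minutes layover in Nordhavn → 7:15 AM UTC.
Add 9 hours leg 2 → 4:15 PM UTC.
Add 5 hours and 16 minutes layover in Anchorage → 9:31 PM UTC.
Add 8 hours 40 minutes leg 3 → 6:11 AM UTC (Oct 21).
Thornfield is UTC−9:30, so local arrival = 6:11 AM − 9:30 = 8:41 PM on Oct 20.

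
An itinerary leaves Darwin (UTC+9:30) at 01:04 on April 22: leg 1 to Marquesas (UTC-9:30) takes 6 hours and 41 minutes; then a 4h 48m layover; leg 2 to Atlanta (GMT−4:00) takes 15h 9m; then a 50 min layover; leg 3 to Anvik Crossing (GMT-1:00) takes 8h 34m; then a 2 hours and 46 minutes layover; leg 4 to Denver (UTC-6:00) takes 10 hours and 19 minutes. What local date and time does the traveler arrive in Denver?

10:41 on April 23

Convert departure to UTC: 01:04 − 9:30 = 15:34 UTC on Apr 21.
Add 6 hours and 41 minutes leg 1 → 22:15 UTC.
Add 4 hours and 48 minutes layover in Marquesas → 03:03 UTC (Apr 22).
Add 15 hours 9 minutes leg 2 → 18:12 UTC.
Add 50 minutes layover in Atlanta → 19:02 UTC.
Add 8 hours 34 minutes leg 3 → 03:36 UTC (Apr 23).
Add 2 hours 46 minutes layover in Anvik Crossing → 06:22 UTC.
Add 10 hours 19 minutes leg 4 → 16:41 UTC.
Denver is UTC−6:00, so local arrival = 16:41 − 6:00 = 10:41 on Apr 23.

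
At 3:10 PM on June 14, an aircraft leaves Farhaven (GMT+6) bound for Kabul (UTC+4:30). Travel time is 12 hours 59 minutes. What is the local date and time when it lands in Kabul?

2:39 AM on Jun 15

Convert departure to UTC: 3:10 PM − 6:00 = 9:10 AM UTC on Jun 14.
Add 12 hours and 59 minutes travel time → 10:09 PM UTC.
Kabul is UTC+4:30, so local arrival = 10:09 PM + 4:30 = 2:39 AM on Jun 15.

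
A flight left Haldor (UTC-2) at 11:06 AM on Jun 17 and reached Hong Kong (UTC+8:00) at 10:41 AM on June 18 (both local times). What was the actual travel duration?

Departure in UTC: 11:06 AM + 2:00 = 1:06 PM on Jun 17.
Arrival in UTC: 10:41 AM − 8:00 = 2:41 AM on Jun 18.
Elapsed = 2:41 AM − 1:06 PM (+1 day) = 13 hours 35 minutes.

13 hours 35 minutes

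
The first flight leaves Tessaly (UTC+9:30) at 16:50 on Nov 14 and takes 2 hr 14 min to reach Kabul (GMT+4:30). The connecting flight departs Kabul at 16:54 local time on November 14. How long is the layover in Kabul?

2 hours 50 minutes

Convert departure to UTC: 16:50 − 9:30 = 07:20 UTC on Nov 14.
Add 2 hours and 14 minutes flight time → 09:34 UTC.
Kabul is UTC+4:30, so local arrival = 09:34 + 4:30 = 14:04 on Nov 14.
Layover = 16:54 − 14:04 = 2 hours 50 minutes.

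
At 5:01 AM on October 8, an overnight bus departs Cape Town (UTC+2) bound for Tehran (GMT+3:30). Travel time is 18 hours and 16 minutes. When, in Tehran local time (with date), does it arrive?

12:47 AM on October 9

Convert departure to UTC: 5:01 AM − 2:00 = 3:01 AM UTC on Oct 8.
Add 18 hours 16 minutes travel time → 9:17 PM UTC.
Tehran is UTC+3:30, so local arrival = 9:17 PM + 3:30 = 12:47 AM on Oct 9.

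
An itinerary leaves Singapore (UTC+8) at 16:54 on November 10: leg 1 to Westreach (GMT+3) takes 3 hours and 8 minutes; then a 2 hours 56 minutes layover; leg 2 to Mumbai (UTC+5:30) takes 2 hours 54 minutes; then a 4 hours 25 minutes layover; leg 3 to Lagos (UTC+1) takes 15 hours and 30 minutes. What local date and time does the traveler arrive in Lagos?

14:47 on November 11

Convert departure to UTC: 16:54 − 8:00 = 08:54 UTC on Nov 10.
Add 3 hours 8 minutes leg 1 → 12:02 UTC.
Add 2 hours and 56 minutes layover in Westreach → 14:58 UTC.
Add 2 hours and 54 minutes leg 2 → 17:52 UTC.
Add 4 hours 25 minutes layover in Mumbai → 22:17 UTC.
Add 15 hours and 30 minutes leg 3 → 13:47 UTC (Nov 11).
Lagos is UTC+1:00, so local arrival = 13:47 + 1:00 = 14:47 on Nov 11.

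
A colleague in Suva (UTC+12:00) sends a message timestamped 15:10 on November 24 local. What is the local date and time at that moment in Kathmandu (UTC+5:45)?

08:55 on November 24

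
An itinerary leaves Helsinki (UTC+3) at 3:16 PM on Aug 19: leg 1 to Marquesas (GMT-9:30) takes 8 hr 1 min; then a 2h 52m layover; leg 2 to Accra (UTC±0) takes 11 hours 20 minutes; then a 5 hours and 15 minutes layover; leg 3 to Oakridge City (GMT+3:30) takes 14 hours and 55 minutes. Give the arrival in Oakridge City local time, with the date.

10:09 AM on August 21

Convert departure to UTC: 3:16 PM − 3:00 = 12:16 PM UTC on Aug 19.
Add 8 hours and 1 minute leg 1 → 8:17 PM UTC.
Add 2 hours and 52 minutes layover in Marquesas → 11:09 PM UTC.
Add 11 hours and 20 minutes leg 2 → 10:29 AM UTC (Aug 20).
Add 5 hours and 15 minutes layover in Accra → 3:44 PM UTC.
Add 14 hours 55 minutes leg 3 → 6:39 AM UTC (Aug 21).
Oakridge City is UTC+3:30, so local arrival = 6:39 AM + 3:30 = 10:09 AM on Aug 21.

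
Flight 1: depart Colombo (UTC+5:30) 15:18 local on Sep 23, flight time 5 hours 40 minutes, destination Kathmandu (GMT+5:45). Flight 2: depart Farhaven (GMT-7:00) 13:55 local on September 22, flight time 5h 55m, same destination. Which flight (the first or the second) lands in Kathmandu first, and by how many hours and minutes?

the second, by 12 hours 38 minutes

Flight 1 in UTC: 15:18 − 5:30 = 09:48 on Sep 23.
+5 hours and 40 minutes → arrive 15:28 UTC on Sep 23.
Flight 2 in UTC: 13:55 + 7:00 = 20:55 on Sep 22.
+5 hours 55 minutes → arrive 02:50 UTC on Sep 23.
Flight 2 lands earlier by 12 hours 38 minutes.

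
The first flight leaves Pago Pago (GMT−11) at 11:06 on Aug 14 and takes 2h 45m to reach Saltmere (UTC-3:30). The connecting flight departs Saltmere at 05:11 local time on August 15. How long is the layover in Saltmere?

Convert departure to UTC: 11:06 + 11:00 = 22:06 UTC on Aug 14.
Add 2 hours 45 minutes flight time → 00:51 UTC (Aug 15).
Saltmere is UTC−3:30, so local arrival = 00:51 − 3:30 = 21:21 on Aug 14.
Layover = 05:11 − 21:21 (+1 day) = 7 hours 50 minutes.

7 hours 50 minutes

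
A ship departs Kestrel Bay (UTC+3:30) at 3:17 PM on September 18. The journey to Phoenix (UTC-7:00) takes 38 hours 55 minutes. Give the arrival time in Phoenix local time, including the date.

7:42 PM on September 19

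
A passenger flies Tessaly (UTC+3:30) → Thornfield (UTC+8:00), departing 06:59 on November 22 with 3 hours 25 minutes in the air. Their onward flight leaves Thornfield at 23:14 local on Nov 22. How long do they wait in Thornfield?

8 hours 20 minutes

Convert departure to UTC: 06:59 − 3:30 = 03:29 UTC on Nov 22.
Add 3 hours and 25 minutes flight time → 06:54 UTC.
Thornfield is UTC+8:00, so local arrival = 06:54 + 8:00 = 14:54 on Nov 22.
Layover = 23:14 − 14:54 = 8 hours 20 minutes.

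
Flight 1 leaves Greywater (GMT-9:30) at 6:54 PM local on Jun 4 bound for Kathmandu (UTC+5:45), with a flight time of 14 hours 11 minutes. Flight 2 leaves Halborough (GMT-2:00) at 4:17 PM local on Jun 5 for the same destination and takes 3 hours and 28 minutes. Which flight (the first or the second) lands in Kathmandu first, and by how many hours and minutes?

Flight 1 in UTC: 6:54 PM + 9:30 = 4:24 AM on Jun 5.
+14 hours and 11 minutes → arrive 6:35 PM UTC on Jun 5.
Flight 2 in UTC: 4:17 PM + 2:00 = 6:17 PM on Jun 5.
+3 hours and 28 minutes → arrive 9:45 PM UTC on Jun 5.
Flight 1 lands earlier by 3 hours 10 minutes.

the first, by 3 hours 10 minutes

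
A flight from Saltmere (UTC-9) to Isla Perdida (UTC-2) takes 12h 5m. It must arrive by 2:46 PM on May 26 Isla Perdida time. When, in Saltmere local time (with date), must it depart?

Target arrival in UTC: 2:46 PM + 2:00 = 4:46 PM on May 26.
Subtract 12 hours and 5 minutes → departure 4:41 AM UTC on May 26.
Saltmere is UTC−9:00: 4:41 AM − 9:00 = 7:41 PM on May 25.

7:41 PM on May 25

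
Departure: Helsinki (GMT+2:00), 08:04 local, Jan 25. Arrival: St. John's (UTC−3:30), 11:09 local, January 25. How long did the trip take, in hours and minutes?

8 hours 35 minutes

Departure in UTC: 08:04 − 2:00 = 06:04 on Jan 25.
Arrival in UTC: 11:09 + 3:30 = 14:39 on Jan 25.
Elapsed = 14:39 − 06:04 = 8 hours 35 minutes.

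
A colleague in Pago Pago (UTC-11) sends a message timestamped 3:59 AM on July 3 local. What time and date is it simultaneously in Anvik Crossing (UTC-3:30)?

11:29 AM on July 3

Anvik Crossing is 7:30 ahead of Pago Pago.
Shift by the zone difference: 3:59 AM + 7:30 = 11:29 AM on Jul 3 in Anvik Crossing.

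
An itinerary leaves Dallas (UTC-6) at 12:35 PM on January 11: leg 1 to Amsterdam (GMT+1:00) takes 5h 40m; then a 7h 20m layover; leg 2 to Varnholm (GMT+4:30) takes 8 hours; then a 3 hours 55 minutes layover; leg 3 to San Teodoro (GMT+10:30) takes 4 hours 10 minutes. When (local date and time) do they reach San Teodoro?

Convert departure to UTC: 12:35 PM + 6:00 = 6:35 PM UTC on Jan 11.
Add 5 hours and 40 minutes leg 1 → 12:15 AM UTC (Jan 12).
Add 7 hours and 20 minutes layover in Amsterdam → 7:35 AM UTC.
Add 8 hours leg 2 → 3:35 PM UTC.
Add 3 hours 55 minutes layover in Varnholm → 7:30 PM UTC.
Add 4 hours 10 minutes leg 3 → 11:40 PM UTC.
San Teodoro is UTC+10:30, so local arrival = 11:40 PM + 10:30 = 10:10 AM on Jan 13.

10:10 AM on January 13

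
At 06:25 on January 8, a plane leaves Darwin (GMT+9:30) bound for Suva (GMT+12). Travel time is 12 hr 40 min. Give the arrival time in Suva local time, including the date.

21:35 on Jan 8

Convert departure to UTC: 06:25 − 9:30 = 20:55 UTC on Jan 7.
Add 12 hours and 40 minutes travel time → 09:35 UTC (Jan 8).
Suva is UTC+12:00, so local arrival = 09:35 + 12:00 = 21:35 on Jan 8.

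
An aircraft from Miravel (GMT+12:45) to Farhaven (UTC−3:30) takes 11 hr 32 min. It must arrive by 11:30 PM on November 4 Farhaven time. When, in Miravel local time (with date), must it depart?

4:13 AM on November 5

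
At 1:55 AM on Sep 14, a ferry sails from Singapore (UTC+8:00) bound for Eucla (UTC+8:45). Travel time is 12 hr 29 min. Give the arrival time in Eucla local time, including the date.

Convert departure to UTC: 1:55 AM − 8:00 = 5:55 PM UTC on Sep 13.
Add 12 hours and 29 minutes travel time → 6:24 AM UTC (Sep 14).
Eucla is UTC+8:45, so local arrival = 6:24 AM + 8:45 = 3:09 PM on Sep 14.

3:09 PM on September 14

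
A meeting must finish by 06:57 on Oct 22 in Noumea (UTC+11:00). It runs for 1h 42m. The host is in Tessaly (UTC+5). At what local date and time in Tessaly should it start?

23:15 on October 21

Target end time in UTC: 06:57 − 11:00 = 19:57 on Oct 21.
Subtract 1 hour 42 minutes → start 18:15 UTC on Oct 21.
Tessaly is UTC+5:00: 18:15 + 5:00 = 23:15 on Oct 21.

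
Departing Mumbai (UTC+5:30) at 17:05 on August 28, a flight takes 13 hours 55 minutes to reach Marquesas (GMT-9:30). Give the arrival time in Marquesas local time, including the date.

16:00 on August 28

Convert departure to UTC: 17:05 − 5:30 = 11:35 UTC on Aug 28.
Add 13 hours and 55 minutes travel time → 01:30 UTC (Aug 29).
Marquesas is UTC−9:30, so local arrival = 01:30 − 9:30 = 16:00 on Aug 28.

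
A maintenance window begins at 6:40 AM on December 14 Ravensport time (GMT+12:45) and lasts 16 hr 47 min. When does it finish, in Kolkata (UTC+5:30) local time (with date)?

Convert start to UTC: 6:40 AM − 12:45 = 5:55 PM UTC on Dec 13.
Add 16 hours 47 minutes duration → 10:42 AM UTC (Dec 14).
Kolkata is UTC+5:30, so local end time = 10:42 AM + 5:30 = 4:12 PM on Dec 14.

4:12 PM on December 14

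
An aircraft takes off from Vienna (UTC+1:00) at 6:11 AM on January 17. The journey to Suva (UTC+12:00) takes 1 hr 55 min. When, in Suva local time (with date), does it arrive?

7:06 PM on January 17

Convert departure to UTC: 6:11 AM − 1:00 = 5:11 AM UTC on Jan 17.
Add 1 hour and 55 minutes travel time → 7:06 AM UTC.
Suva is UTC+12:00, so local arrival = 7:06 AM + 12:00 = 7:06 PM on Jan 17.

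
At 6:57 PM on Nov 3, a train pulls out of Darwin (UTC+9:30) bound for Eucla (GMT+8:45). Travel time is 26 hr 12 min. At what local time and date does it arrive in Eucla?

8:24 PM on November 4

Convert departure to UTC: 6:57 PM − 9:30 = 9:27 AM UTC on Nov 3.
Add 26 hours and 12 minutes travel time → 11:39 AM UTC (Nov 4).
Eucla is UTC+8:45, so local arrival = 11:39 AM + 8:45 = 8:24 PM on Nov 4.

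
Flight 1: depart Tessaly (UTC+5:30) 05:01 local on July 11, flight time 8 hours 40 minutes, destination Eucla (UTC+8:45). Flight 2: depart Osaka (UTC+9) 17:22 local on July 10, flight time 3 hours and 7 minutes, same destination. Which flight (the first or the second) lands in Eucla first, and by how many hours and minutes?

the second, by 20 hours 42 minutes

Flight 1 in UTC: 05:01 − 5:30 = 23:31 on Jul 10.
+8 hours and 40 minutes → arrive 08:11 UTC on Jul 11.
Flight 2 in UTC: 17:22 − 9:00 = 08:22 on Jul 10.
+3 hours 7 minutes → arrive 11:29 UTC on Jul 10.
Flight 2 lands earlier by 20 hours 42 minutes.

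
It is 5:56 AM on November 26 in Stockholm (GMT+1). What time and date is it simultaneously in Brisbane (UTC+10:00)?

In UTC: 5:56 AM − 1:00 = 4:56 AM on Nov 26.
Brisbane is UTC+10:00: 4:56 AM + 10:00 = 2:56 PM on Nov 26.

2:56 PM on Nov 26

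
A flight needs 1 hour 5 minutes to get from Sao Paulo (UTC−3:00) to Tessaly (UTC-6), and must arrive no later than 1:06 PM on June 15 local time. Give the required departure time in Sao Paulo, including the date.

Target arrival in UTC: 1:06 PM + 6:00 = 7:06 PM on Jun 15.
Subtract 1 hour 5 minutes → departure 6:01 PM UTC on Jun 15.
Sao Paulo is UTC−3:00: 6:01 PM − 3:00 = 3:01 PM on Jun 15.

3:01 PM on June 15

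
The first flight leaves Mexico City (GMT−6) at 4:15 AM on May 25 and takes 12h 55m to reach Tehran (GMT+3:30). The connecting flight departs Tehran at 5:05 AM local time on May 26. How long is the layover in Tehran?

Convert departure to UTC: 4:15 AM + 6:00 = 10:15 AM UTC on May 25.
Add 12 hours and 55 minutes flight time → 11:10 PM UTC.
Tehran is UTC+3:30, so local arrival = 11:10 PM + 3:30 = 2:40 AM on May 26.
Layover = 5:05 AM − 2:40 AM = 2 hours 25 minutes.

2 hours 25 minutes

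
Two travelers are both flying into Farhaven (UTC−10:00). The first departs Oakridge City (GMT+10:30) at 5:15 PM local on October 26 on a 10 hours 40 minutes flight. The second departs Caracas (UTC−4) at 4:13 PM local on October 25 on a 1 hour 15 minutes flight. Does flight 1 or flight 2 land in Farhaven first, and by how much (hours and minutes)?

Flight 1 in UTC: 5:15 PM − 10:30 = 6:45 AM on Oct 26.
+10 hours 40 minutes → arrive 5:25 PM UTC on Oct 26.
Flight 2 in UTC: 4:13 PM + 4:00 = 8:13 PM on Oct 25.
+1 hour 15 minutes → arrive 9:28 PM UTC on Oct 25.
Flight 2 lands earlier by 19 hours 57 minutes.

the second, by 19 hours 57 minutes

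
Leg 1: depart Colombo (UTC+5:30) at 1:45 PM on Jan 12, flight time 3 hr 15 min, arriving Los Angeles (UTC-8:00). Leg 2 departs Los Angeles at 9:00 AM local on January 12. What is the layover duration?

5 hours 30 minutes

Convert departure to UTC: 1:45 PM − 5:30 = 8:15 AM UTC on Jan 12.
Add 3 hours and 15 minutes flight time → 11:30 AM UTC.
Los Angeles is UTC−8:00, so local arrival = 11:30 AM − 8:00 = 3:30 AM on Jan 12.
Layover = 9:00 AM − 3:30 AM = 5 hours 30 minutes.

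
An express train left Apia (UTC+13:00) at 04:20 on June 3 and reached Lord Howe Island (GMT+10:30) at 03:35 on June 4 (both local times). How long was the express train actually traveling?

Departure in UTC: 04:20 − 13:00 = 15:20 on Jun 2.
Arrival in UTC: 03:35 − 10:30 = 17:05 on Jun 3.
Elapsed = 17:05 − 15:20 (+1 day) = 25 hours 45 minutes.

25 hours 45 minutes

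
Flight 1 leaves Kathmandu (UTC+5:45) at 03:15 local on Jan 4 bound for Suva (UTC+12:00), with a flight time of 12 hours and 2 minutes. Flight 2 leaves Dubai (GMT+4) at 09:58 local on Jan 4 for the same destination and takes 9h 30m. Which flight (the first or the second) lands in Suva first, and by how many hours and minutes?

Flight 1 in UTC: 03:15 − 5:45 = 21:30 on Jan 3.
+12 hours and 2 minutes → arrive 09:32 UTC on Jan 4.
Flight 2 in UTC: 09:58 − 4:00 = 05:58 on Jan 4.
+9 hours 30 minutes → arrive 15:28 UTC on Jan 4.
Flight 1 lands earlier by 5 hours 56 minutes.

the first, by 5 hours 56 minutes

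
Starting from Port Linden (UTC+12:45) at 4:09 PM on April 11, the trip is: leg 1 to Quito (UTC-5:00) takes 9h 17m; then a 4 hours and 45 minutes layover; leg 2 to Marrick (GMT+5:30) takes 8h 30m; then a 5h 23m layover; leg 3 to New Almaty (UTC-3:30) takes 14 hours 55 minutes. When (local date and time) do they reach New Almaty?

6:44 PM on April 12

Convert departure to UTC: 4:09 PM − 12:45 = 3:24 AM UTC on Apr 11.
Add 9 hours 17 minutes leg 1 → 12:41 PM UTC.
Add 4 hours and 45 minutes layover in Quito → 5:26 PM UTC.
Add 8 hours 30 minutes leg 2 → 1:56 AM UTC (Apr 12).
Add 5 hours 23 minutes layover in Marrick → 7:19 AM UTC.
Add 14 hours and 55 minutes leg 3 → 10:14 PM UTC.
New Almaty is UTC−3:30, so local arrival = 10:14 PM − 3:30 = 6:44 PM on Apr 12.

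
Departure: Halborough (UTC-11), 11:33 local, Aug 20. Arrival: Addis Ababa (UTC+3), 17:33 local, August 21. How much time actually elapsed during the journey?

16 hours

Addis Ababa is 14:00 ahead of Halborough.
Clock-face elapsed time (ignoring zones) is 30 hours.
Actual elapsed = 30 hours − 14:00 = 16 hours.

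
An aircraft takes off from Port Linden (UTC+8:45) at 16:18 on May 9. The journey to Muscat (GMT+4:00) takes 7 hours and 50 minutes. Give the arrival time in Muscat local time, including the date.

19:23 on May 9

Convert departure to UTC: 16:18 − 8:45 = 07:33 UTC on May 9.
Add 7 hours and 50 minutes travel time → 15:23 UTC.
Muscat is UTC+4:00, so local arrival = 15:23 + 4:00 = 19:23 on May 9.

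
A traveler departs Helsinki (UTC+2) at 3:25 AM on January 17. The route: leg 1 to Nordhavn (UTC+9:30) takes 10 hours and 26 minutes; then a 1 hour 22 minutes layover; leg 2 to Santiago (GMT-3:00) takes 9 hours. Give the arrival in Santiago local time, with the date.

7:13 PM on Jan 17

Convert departure to UTC: 3:25 AM − 2:00 = 1:25 AM UTC on Jan 17.
Add 10 hours and 26 minutes leg 1 → 11:51 AM UTC.
Add 1 hour and 22 minutes layover in Nordhavn → 1:13 PM UTC.
Add 9 hours leg 2 → 10:13 PM UTC.
Santiago is UTC−3:00, so local arrival = 10:13 PM − 3:00 = 7:13 PM on Jan 17.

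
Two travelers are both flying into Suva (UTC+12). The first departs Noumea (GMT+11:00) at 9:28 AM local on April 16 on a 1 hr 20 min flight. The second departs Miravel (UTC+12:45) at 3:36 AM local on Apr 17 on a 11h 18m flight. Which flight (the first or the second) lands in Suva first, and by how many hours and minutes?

the first, by 26 hours 21 minutes

Flight 1 in UTC: 9:28 AM − 11:00 = 10:28 PM on Apr 15.
+1 hour and 20 minutes → arrive 11:48 PM UTC on Apr 15.
Flight 2 in UTC: 3:36 AM − 12:45 = 2:51 PM on Apr 16.
+11 hours and 18 minutes → arrive 2:09 AM UTC on Apr 17.
Flight 1 lands earlier by 26 hours 21 minutes.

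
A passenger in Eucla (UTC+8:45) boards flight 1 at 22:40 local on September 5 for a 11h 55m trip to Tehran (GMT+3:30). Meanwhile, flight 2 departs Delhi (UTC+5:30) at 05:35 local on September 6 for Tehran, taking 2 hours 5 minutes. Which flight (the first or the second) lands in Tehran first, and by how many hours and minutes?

the first, by 20 minutes

Flight 1 in UTC: 22:40 − 8:45 = 13:55 on Sep 5.
+11 hours 55 minutes → arrive 01:50 UTC on Sep 6.
Flight 2 in UTC: 05:35 − 5:30 = 00:05 on Sep 6.
+2 hours and 5 minutes → arrive 02:10 UTC on Sep 6.
Flight 1 lands earlier by 20 minutes.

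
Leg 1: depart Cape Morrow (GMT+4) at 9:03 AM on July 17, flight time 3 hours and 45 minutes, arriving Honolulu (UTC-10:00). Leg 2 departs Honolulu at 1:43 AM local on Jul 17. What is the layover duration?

2 hours 55 minutes

Convert departure to UTC: 9:03 AM − 4:00 = 5:03 AM UTC on Jul 17.
Add 3 hours 45 minutes flight time → 8:48 AM UTC.
Honolulu is UTC−10:00, so local arrival = 8:48 AM − 10:00 = 10:48 PM on Jul 16.
Layover = 1:43 AM − 10:48 PM (+1 day) = 2 hours 55 minutes.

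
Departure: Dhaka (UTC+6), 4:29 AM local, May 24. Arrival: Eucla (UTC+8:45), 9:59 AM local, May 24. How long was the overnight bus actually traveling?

2 hours 45 minutes

Departure in UTC: 4:29 AM − 6:00 = 10:29 PM on May 23.
Arrival in UTC: 9:59 AM − 8:45 = 1:14 AM on May 24.
Elapsed = 1:14 AM − 10:29 PM (+1 day) = 2 hours 45 minutes.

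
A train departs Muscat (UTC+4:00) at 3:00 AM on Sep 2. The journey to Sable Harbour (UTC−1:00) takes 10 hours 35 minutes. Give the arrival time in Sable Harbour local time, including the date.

8:35 AM on Sep 2

Convert departure to UTC: 3:00 AM − 4:00 = 11:00 PM UTC on Sep 1.
Add 10 hours 35 minutes travel time → 9:35 AM UTC (Sep 2).
Sable Harbour is UTC−1:00, so local arrival = 9:35 AM − 1:00 = 8:35 AM on Sep 2.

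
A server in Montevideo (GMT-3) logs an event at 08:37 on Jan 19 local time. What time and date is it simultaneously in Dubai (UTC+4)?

15:37 on Jan 19

Dubai is 7:00 ahead of Montevideo.
Shift by the zone difference: 08:37 + 7:00 = 15:37 on Jan 19 in Dubai.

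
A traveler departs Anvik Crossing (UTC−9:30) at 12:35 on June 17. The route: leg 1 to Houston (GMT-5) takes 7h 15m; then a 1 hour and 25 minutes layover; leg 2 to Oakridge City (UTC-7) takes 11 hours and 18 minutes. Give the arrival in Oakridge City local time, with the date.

11:03 on June 18

Convert departure to UTC: 12:35 + 9:30 = 22:05 UTC on Jun 17.
Add 7 hours 15 minutes leg 1 → 05:20 UTC (Jun 18).
Add 1 hour and 25 minutes layover in Houston → 06:45 UTC.
Add 11 hours and 18 minutes leg 2 → 18:03 UTC.
Oakridge City is UTC−7:00, so local arrival = 18:03 − 7:00 = 11:03 on Jun 18.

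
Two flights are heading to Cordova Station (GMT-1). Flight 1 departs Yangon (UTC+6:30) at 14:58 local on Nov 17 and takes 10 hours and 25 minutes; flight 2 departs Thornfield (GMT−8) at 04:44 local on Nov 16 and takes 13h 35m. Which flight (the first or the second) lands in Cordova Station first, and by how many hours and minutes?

Flight 1 in UTC: 14:58 − 6:30 = 08:28 on Nov 17.
+10 hours 25 minutes → arrive 18:53 UTC on Nov 17.
Flight 2 in UTC: 04:44 + 8:00 = 12:44 on Nov 16.
+13 hours 35 minutes → arrive 02:19 UTC on Nov 17.
Flight 2 lands earlier by 16 hours 34 minutes.

the second, by 16 hours 34 minutes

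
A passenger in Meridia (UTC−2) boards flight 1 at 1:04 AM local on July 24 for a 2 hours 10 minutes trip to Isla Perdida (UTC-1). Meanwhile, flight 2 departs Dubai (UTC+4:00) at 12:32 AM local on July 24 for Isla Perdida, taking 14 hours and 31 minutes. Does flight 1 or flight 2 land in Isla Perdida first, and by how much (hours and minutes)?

the first, by 5 hours 49 minutes

Flight 1 in UTC: 1:04 AM + 2:00 = 3:04 AM on Jul 24.
+2 hours 10 minutes → arrive 5:14 AM UTC on Jul 24.
Flight 2 in UTC: 12:32 AM − 4:00 = 8:32 PM on Jul 23.
+14 hours 31 minutes → arrive 11:03 AM UTC on Jul 24.
Flight 1 lands earlier by 5 hours 49 minutes.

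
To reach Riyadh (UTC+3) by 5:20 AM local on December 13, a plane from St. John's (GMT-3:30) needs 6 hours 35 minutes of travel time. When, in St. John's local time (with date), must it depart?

4:15 PM on December 12

Target arrival in UTC: 5:20 AM − 3:00 = 2:20 AM on Dec 13.
Subtract 6 hours 35 minutes → departure 7:45 PM UTC on Dec 12.
St. John's is UTC−3:30: 7:45 PM − 3:30 = 4:15 PM on Dec 12.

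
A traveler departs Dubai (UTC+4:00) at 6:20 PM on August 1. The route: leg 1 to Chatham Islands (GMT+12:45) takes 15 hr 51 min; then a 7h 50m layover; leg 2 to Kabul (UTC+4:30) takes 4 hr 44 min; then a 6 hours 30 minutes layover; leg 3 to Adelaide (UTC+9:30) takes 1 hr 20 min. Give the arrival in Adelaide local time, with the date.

12:05 PM on Aug 3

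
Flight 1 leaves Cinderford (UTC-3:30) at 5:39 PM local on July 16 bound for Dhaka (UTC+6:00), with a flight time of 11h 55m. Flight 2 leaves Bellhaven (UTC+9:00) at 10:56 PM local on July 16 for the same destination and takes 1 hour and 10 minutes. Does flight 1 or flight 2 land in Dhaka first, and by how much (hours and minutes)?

the second, by 17 hours 58 minutes

Flight 1 in UTC: 5:39 PM + 3:30 = 9:09 PM on Jul 16.
+11 hours and 55 minutes → arrive 9:04 AM UTC on Jul 17.
Flight 2 in UTC: 10:56 PM − 9:00 = 1:56 PM on Jul 16.
+1 hour 10 minutes → arrive 3:06 PM UTC on Jul 16.
Flight 2 lands earlier by 17 hours 58 minutes.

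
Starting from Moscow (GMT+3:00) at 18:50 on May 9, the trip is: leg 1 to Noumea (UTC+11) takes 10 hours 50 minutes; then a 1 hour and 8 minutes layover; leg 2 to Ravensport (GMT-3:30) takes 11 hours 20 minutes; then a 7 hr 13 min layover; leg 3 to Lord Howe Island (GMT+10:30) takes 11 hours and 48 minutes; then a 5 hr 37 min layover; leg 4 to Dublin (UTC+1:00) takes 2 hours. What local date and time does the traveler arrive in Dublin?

Convert departure to UTC: 18:50 − 3:00 = 15:50 UTC on May 9.
Add 10 hours 50 minutes leg 1 → 02:40 UTC (May 10).
Add 1 hour and 8 minutes layover in Noumea → 03:48 UTC.
Add 11 hours 20 minutes leg 2 → 15:08 UTC.
Add 7 hours and 13 minutes layover in Ravensport → 22:21 UTC.
Add 11 hours 48 minutes leg 3 → 10:09 UTC (May 11).
Add 5 hours and 37 minutes layover in Lord Howe Island → 15:46 UTC.
Add 2 hours leg 4 → 17:46 UTC.
Dublin is UTC+1:00, so local arrival = 17:46 + 1:00 = 18:46 on May 11.

18:46 on May 11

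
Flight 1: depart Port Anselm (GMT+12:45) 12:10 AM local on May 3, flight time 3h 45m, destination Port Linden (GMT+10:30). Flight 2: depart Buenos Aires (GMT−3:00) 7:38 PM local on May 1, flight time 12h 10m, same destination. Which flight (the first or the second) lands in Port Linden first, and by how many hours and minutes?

Flight 1 in UTC: 12:10 AM − 12:45 = 11:25 AM on May 2.
+3 hours and 45 minutes → arrive 3:10 PM UTC on May 2.
Flight 2 in UTC: 7:38 PM + 3:00 = 10:38 PM on May 1.
+12 hours and 10 minutes → arrive 10:48 AM UTC on May 2.
Flight 2 lands earlier by 4 hours 22 minutes.

the second, by 4 hours 22 minutes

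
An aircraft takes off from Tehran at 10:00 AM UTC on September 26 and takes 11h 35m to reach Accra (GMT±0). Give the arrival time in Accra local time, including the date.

9:35 PM on September 26

Departure is given in UTC: 10:00 AM on Sep 26.
Add 11 hours 35 minutes → 9:35 PM UTC.
Accra is UTC+0, so local arrival is 9:35 PM on Sep 26.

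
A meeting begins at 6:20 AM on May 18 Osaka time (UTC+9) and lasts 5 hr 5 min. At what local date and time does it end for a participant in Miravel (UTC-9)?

Convert start to UTC: 6:20 AM − 9:00 = 9:20 PM UTC on May 17.
Add 5 hours and 5 minutes duration → 2:25 AM UTC (May 18).
Miravel is UTC−9:00, so local end time = 2:25 AM − 9:00 = 5:25 PM on May 17.

5:25 PM on May 17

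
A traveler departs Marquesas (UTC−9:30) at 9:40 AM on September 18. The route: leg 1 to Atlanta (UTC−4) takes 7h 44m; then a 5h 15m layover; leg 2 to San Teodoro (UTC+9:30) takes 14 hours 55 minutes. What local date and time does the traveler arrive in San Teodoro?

8:34 AM on September 20

Convert departure to UTC: 9:40 AM + 9:30 = 7:10 PM UTC on Sep 18.
Add 7 hours 44 minutes leg 1 → 2:54 AM UTC (Sep 19).
Add 5 hours 15 minutes layover in Atlanta → 8:09 AM UTC.
Add 14 hours 55 minutes leg 2 → 11:04 PM UTC.
San Teodoro is UTC+9:30, so local arrival = 11:04 PM + 9:30 = 8:34 AM on Sep 20.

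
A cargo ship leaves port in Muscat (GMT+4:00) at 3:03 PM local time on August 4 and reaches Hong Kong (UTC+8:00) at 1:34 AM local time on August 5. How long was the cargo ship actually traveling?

Departure in UTC: 3:03 PM − 4:00 = 11:03 AM on Aug 4.
Arrival in UTC: 1:34 AM − 8:00 = 5:34 PM on Aug 4.
Elapsed = 5:34 PM − 11:03 AM = 6 hours 31 minutes.

6 hours 31 minutes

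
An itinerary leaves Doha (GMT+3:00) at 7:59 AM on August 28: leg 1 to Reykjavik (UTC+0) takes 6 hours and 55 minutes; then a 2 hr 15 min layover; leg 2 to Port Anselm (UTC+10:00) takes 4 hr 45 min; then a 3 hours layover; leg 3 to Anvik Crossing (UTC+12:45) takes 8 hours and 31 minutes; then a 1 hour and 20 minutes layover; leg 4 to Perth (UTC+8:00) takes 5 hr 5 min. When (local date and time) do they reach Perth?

Convert departure to UTC: 7:59 AM − 3:00 = 4:59 AM UTC on Aug 28.
Add 6 hours 55 minutes leg 1 → 11:54 AM UTC.
Add 2 hours and 15 minutes layover in Reykjavik → 2:09 PM UTC.
Add 4 hours and 45 minutes leg 2 → 6:54 PM UTC.
Add 3 hours layover in Port Anselm → 9:54 PM UTC.
Add 8 hours and 31 minutes leg 3 → 6:25 AM UTC (Aug 29).
Add 1 hour and 20 minutes layover in Anvik Crossing → 7:45 AM UTC.
Add 5 hours 5 minutes leg 4 → 12:50 PM UTC.
Perth is UTC+8:00, so local arrival = 12:50 PM + 8:00 = 8:50 PM on Aug 29.

8:50 PM on August 29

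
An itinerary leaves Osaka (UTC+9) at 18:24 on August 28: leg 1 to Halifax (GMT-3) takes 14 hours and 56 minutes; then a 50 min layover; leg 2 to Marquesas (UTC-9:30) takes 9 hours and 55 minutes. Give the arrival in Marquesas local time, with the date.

Convert departure to UTC: 18:24 − 9:00 = 09:24 UTC on Aug 28.
Add 14 hours and 56 minutes leg 1 → 00:20 UTC (Aug 29).
Add 50 minutes layover in Halifax → 01:10 UTC.
Add 9 hours and 55 minutes leg 2 → 11:05 UTC.
Marquesas is UTC−9:30, so local arrival = 11:05 − 9:30 = 01:35 on Aug 29.

01:35 on Aug 29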